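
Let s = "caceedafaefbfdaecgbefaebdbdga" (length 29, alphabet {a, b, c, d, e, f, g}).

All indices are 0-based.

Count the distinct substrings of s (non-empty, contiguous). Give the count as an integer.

sorted suffixes:
  #0 SA[0]=28  'a'
  #1 SA[1]=1  'aceedafaefbfdaecgbefaebdbdga'
  #2 SA[2]=21  'aebdbdga'
  #3 SA[3]=14  'aecgbefaebdbdga'
  #4 SA[4]=8  'aefbfdaecgbefaebdbdga'
  #5 SA[5]=6  'afaefbfdaecgbefaebdbdga'
  #6 SA[6]=23  'bdbdga'
  #7 SA[7]=25  'bdga'
  #8 SA[8]=18  'befaebdbdga'
  #9 SA[9]=11  'bfdaecgbefaebdbdga'
  #10 SA[10]=0  'caceedafaefbfdaecgbefaebdbdga'
  #11 SA[11]=2  'ceedafaefbfdaecgbefaebdbdga'
  #12 SA[12]=16  'cgbefaebdbdga'
  #13 SA[13]=13  'daecgbefaebdbdga'
  #14 SA[14]=5  'dafaefbfdaecgbefaebdbdga'
  #15 SA[15]=24  'dbdga'
  #16 SA[16]=26  'dga'
  #17 SA[17]=22  'ebdbdga'
  #18 SA[18]=15  'ecgbefaebdbdga'
  #19 SA[19]=4  'edafaefbfdaecgbefaebdbdga'
  #20 SA[20]=3  'eedafaefbfdaecgbefaebdbdga'
  #21 SA[21]=19  'efaebdbdga'
  #22 SA[22]=9  'efbfdaecgbefaebdbdga'
  #23 SA[23]=20  'faebdbdga'
  #24 SA[24]=7  'faefbfdaecgbefaebdbdga'
  #25 SA[25]=10  'fbfdaecgbefaebdbdga'
  #26 SA[26]=12  'fdaecgbefaebdbdga'
  #27 SA[27]=27  'ga'
  #28 SA[28]=17  'gbefaebdbdga'

SA = [28, 1, 21, 14, 8, 6, 23, 25, 18, 11, 0, 2, 16, 13, 5, 24, 26, 22, 15, 4, 3, 19, 9, 20, 7, 10, 12, 27, 17]
i: (SA[i-1],SA[i]) lcp shared
  1: (28,1) 1 'a'
  2: (1,21) 1 'a'
  3: (21,14) 2 'ae'
  4: (14,8) 2 'ae'
  5: (8,6) 1 'a'
  6: (6,23) 0 ''
  7: (23,25) 2 'bd'
  8: (25,18) 1 'b'
  9: (18,11) 1 'b'
  10: (11,0) 0 ''
  11: (0,2) 1 'c'
  12: (2,16) 1 'c'
  13: (16,13) 0 ''
  14: (13,5) 2 'da'
  15: (5,24) 1 'd'
  16: (24,26) 1 'd'
  17: (26,22) 0 ''
  18: (22,15) 1 'e'
  19: (15,4) 1 'e'
  20: (4,3) 1 'e'
  21: (3,19) 1 'e'
  22: (19,9) 2 'ef'
  23: (9,20) 0 ''
  24: (20,7) 3 'fae'
  25: (7,10) 1 'f'
  26: (10,12) 1 'f'
  27: (12,27) 0 ''
  28: (27,17) 1 'g'

n(n+1)/2 = 29·30/2 = 435
Σ LCP = 0 + 1 + 1 + 2 + 2 + 1 + 0 + 2 + 1 + 1 + 0 + 1 + 1 + 0 + 2 + 1 + 1 + 0 + 1 + 1 + 1 + 1 + 2 + 0 + 3 + 1 + 1 + 0 + 1 = 29
distinct = 435 − 29 = 406

406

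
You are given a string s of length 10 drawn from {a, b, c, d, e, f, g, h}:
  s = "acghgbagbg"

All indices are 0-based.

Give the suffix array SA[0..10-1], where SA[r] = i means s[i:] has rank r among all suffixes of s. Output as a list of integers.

sorted suffixes:
  #0 SA[0]=0  'acghgbagbg'
  #1 SA[1]=6  'agbg'
  #2 SA[2]=5  'bagbg'
  #3 SA[3]=8  'bg'
  #4 SA[4]=1  'cghgbagbg'
  #5 SA[5]=9  'g'
  #6 SA[6]=4  'gbagbg'
  #7 SA[7]=7  'gbg'
  #8 SA[8]=2  'ghgbagbg'
  #9 SA[9]=3  'hgbagbg'

[0, 6, 5, 8, 1, 9, 4, 7, 2, 3]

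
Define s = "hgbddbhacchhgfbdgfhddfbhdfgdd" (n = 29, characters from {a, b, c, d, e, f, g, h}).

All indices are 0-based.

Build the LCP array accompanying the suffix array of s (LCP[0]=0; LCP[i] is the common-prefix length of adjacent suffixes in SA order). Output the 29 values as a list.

[0, 0, 2, 1, 2, 0, 1, 0, 1, 1, 2, 2, 1, 2, 1, 0, 2, 1, 1, 0, 1, 1, 2, 0, 1, 2, 1, 2, 1]

sorted suffixes:
  #0 SA[0]=7  'acchhgfbdgfhddfbhdfgdd'
  #1 SA[1]=2  'bddbhacchhgfbdgfhddfbhdfgdd'
  #2 SA[2]=14  'bdgfhddfbhdfgdd'
  #3 SA[3]=5  'bhacchhgfbdgfhddfbhdfgdd'
  #4 SA[4]=22  'bhdfgdd'
  #5 SA[5]=8  'cchhgfbdgfhddfbhdfgdd'
  #6 SA[6]=9  'chhgfbdgfhddfbhdfgdd'
  #7 SA[7]=28  'd'
  #8 SA[8]=4  'dbhacchhgfbdgfhddfbhdfgdd'
  #9 SA[9]=27  'dd'
  #10 SA[10]=3  'ddbhacchhgfbdgfhddfbhdfgdd'
  #11 SA[11]=19  'ddfbhdfgdd'
  #12 SA[12]=20  'dfbhdfgdd'
  #13 SA[13]=24  'dfgdd'
  #14 SA[14]=15  'dgfhddfbhdfgdd'
  #15 SA[15]=13  'fbdgfhddfbhdfgdd'
  #16 SA[16]=21  'fbhdfgdd'
  #17 SA[17]=25  'fgdd'
  #18 SA[18]=17  'fhddfbhdfgdd'
  #19 SA[19]=1  'gbddbhacchhgfbdgfhddfbhdfgdd'
  #20 SA[20]=26  'gdd'
  #21 SA[21]=12  'gfbdgfhddfbhdfgdd'
  #22 SA[22]=16  'gfhddfbhdfgdd'
  #23 SA[23]=6  'hacchhgfbdgfhddfbhdfgdd'
  #24 SA[24]=18  'hddfbhdfgdd'
  #25 SA[25]=23  'hdfgdd'
  #26 SA[26]=0  'hgbddbhacchhgfbdgfhddfbhdfgdd'
  #27 SA[27]=11  'hgfbdgfhddfbhdfgdd'
  #28 SA[28]=10  'hhgfbdgfhddfbhdfgdd'

SA = [7, 2, 14, 5, 22, 8, 9, 28, 4, 27, 3, 19, 20, 24, 15, 13, 21, 25, 17, 1, 26, 12, 16, 6, 18, 23, 0, 11, 10]
[i] adj suffixes → lcp
  [1] 7/2 → 0 ('')
  [2] 2/14 → 2 ('bd')
  [3] 14/5 → 1 ('b')
  [4] 5/22 → 2 ('bh')
  [5] 22/8 → 0 ('')
  [6] 8/9 → 1 ('c')
  [7] 9/28 → 0 ('')
  [8] 28/4 → 1 ('d')
  [9] 4/27 → 1 ('d')
  [10] 27/3 → 2 ('dd')
  [11] 3/19 → 2 ('dd')
  [12] 19/20 → 1 ('d')
  [13] 20/24 → 2 ('df')
  [14] 24/15 → 1 ('d')
  [15] 15/13 → 0 ('')
  [16] 13/21 → 2 ('fb')
  [17] 21/25 → 1 ('f')
  [18] 25/17 → 1 ('f')
  [19] 17/1 → 0 ('')
  [20] 1/26 → 1 ('g')
  [21] 26/12 → 1 ('g')
  [22] 12/16 → 2 ('gf')
  [23] 16/6 → 0 ('')
  [24] 6/18 → 1 ('h')
  [25] 18/23 → 2 ('hd')
  [26] 23/0 → 1 ('h')
  [27] 0/11 → 2 ('hg')
  [28] 11/10 → 1 ('h')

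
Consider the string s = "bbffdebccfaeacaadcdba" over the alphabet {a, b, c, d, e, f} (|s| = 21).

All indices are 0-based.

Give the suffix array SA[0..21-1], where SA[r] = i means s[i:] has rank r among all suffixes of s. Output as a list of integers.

rank | idx | suffix
   0 |  20 | a
   1 |  14 | aadcdba
   2 |  12 | acaadcdba
   3 |  15 | adcdba
   4 |  10 | aeacaadcdba
   5 |  19 | ba
   6 |   0 | bbffdebccfaeacaadcdba
   7 |   6 | bccfaeacaadcdba
   8 |   1 | bffdebccfaeacaadcdba
   9 |  13 | caadcdba
  10 |   7 | ccfaeacaadcdba
  11 |  17 | cdba
  12 |   8 | cfaeacaadcdba
  13 |  18 | dba
  14 |  16 | dcdba
  15 |   4 | debccfaeacaadcdba
  16 |  11 | eacaadcdba
  17 |   5 | ebccfaeacaadcdba
  18 |   9 | faeacaadcdba
  19 |   3 | fdebccfaeacaadcdba
  20 |   2 | ffdebccfaeacaadcdba

[20, 14, 12, 15, 10, 19, 0, 6, 1, 13, 7, 17, 8, 18, 16, 4, 11, 5, 9, 3, 2]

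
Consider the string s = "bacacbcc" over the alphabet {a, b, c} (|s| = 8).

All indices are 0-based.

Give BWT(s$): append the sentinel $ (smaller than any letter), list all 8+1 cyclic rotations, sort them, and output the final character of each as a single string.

cbc$ccaab

rank  rotation   last
    0  $bacacbcc  c
    1  acacbcc$b  b
    2  acbcc$bac  c
    3  bacacbcc$  $
    4  bcc$bacac  c
    5  c$bacacbc  c
    6  cacbcc$ba  a
    7  cbcc$baca  a
    8  cc$bacacb  b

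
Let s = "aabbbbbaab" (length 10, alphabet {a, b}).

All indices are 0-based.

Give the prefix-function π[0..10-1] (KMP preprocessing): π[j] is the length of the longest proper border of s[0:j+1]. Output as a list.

[0, 1, 0, 0, 0, 0, 0, 1, 2, 3]

π[0] = 0
j=1 s[j]='a': π[1]=1 (border 'a')
j=2 s[j]='b': k: 1→0; π[2]=0 (border '')
j=3 s[j]='b': π[3]=0 (border '')
j=4 s[j]='b': π[4]=0 (border '')
j=5 s[j]='b': π[5]=0 (border '')
j=6 s[j]='b': π[6]=0 (border '')
j=7 s[j]='a': π[7]=1 (border 'a')
j=8 s[j]='a': π[8]=2 (border 'aa')
j=9 s[j]='b': π[9]=3 (border 'aab')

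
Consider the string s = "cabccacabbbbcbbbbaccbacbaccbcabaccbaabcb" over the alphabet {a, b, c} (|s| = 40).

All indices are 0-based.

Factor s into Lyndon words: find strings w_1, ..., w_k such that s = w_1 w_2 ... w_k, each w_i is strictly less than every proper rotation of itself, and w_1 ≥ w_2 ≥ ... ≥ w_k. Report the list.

emit factor 1: 'c' (i=0, period=1)
emit factor 2: 'abccac' (i=1, period=6)
emit factor 3: 'abbbbcbbbbaccbacbaccbc' (i=7, period=22)
emit factor 4: 'abaccb' (i=29, period=6)
emit factor 5: 'aabcb' (i=35, period=5)

["c", "abccac", "abbbbcbbbbaccbacbaccbc", "abaccb", "aabcb"]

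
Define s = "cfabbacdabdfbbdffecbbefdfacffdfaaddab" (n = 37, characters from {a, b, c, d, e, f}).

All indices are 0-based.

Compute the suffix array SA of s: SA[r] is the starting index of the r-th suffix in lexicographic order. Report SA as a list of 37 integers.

rank | idx | suffix
   0 |  31 | aaddab
   1 |  35 | ab
   2 |   2 | abbacdabdfbbdffecbbefdfacffdfaaddab
   3 |   8 | abdfbbdffecbbefdfacffdfaaddab
   4 |   5 | acdabdfbbdffecbbefdfacffdfaaddab
   5 |  25 | acffdfaaddab
   6 |  32 | addab
   7 |  36 | b
   8 |   4 | bacdabdfbbdffecbbefdfacffdfaaddab
   9 |   3 | bbacdabdfbbdffecbbefdfacffdfaaddab
  10 |  12 | bbdffecbbefdfacffdfaaddab
  11 |  19 | bbefdfacffdfaaddab
  12 |   9 | bdfbbdffecbbefdfacffdfaaddab
  13 |  13 | bdffecbbefdfacffdfaaddab
  14 |  20 | befdfacffdfaaddab
  15 |  18 | cbbefdfacffdfaaddab
  16 |   6 | cdabdfbbdffecbbefdfacffdfaaddab
  17 |   0 | cfabbacdabdfbbdffecbbefdfacffdfaaddab
  18 |  26 | cffdfaaddab
  19 |  34 | dab
  20 |   7 | dabdfbbdffecbbefdfacffdfaaddab
  21 |  33 | ddab
  22 |  29 | dfaaddab
  23 |  23 | dfacffdfaaddab
  24 |  10 | dfbbdffecbbefdfacffdfaaddab
  25 |  14 | dffecbbefdfacffdfaaddab
  26 |  17 | ecbbefdfacffdfaaddab
  27 |  21 | efdfacffdfaaddab
  28 |  30 | faaddab
  29 |   1 | fabbacdabdfbbdffecbbefdfacffdfaaddab
  30 |  24 | facffdfaaddab
  31 |  11 | fbbdffecbbefdfacffdfaaddab
  32 |  28 | fdfaaddab
  33 |  22 | fdfacffdfaaddab
  34 |  16 | fecbbefdfacffdfaaddab
  35 |  27 | ffdfaaddab
  36 |  15 | ffecbbefdfacffdfaaddab

[31, 35, 2, 8, 5, 25, 32, 36, 4, 3, 12, 19, 9, 13, 20, 18, 6, 0, 26, 34, 7, 33, 29, 23, 10, 14, 17, 21, 30, 1, 24, 11, 28, 22, 16, 27, 15]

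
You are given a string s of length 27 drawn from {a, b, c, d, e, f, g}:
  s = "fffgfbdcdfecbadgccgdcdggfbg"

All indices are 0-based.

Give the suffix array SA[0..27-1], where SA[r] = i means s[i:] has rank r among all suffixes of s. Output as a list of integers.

[13, 12, 5, 25, 11, 16, 7, 20, 17, 6, 19, 8, 14, 21, 10, 4, 24, 9, 0, 1, 2, 26, 15, 18, 3, 23, 22]

sorted suffixes:
  #0 SA[0]=13  'adgccgdcdggfbg'
  #1 SA[1]=12  'badgccgdcdggfbg'
  #2 SA[2]=5  'bdcdfecbadgccgdcdggfbg'
  #3 SA[3]=25  'bg'
  #4 SA[4]=11  'cbadgccgdcdggfbg'
  #5 SA[5]=16  'ccgdcdggfbg'
  #6 SA[6]=7  'cdfecbadgccgdcdggfbg'
  #7 SA[7]=20  'cdggfbg'
  #8 SA[8]=17  'cgdcdggfbg'
  #9 SA[9]=6  'dcdfecbadgccgdcdggfbg'
  #10 SA[10]=19  'dcdggfbg'
  #11 SA[11]=8  'dfecbadgccgdcdggfbg'
  #12 SA[12]=14  'dgccgdcdggfbg'
  #13 SA[13]=21  'dggfbg'
  #14 SA[14]=10  'ecbadgccgdcdggfbg'
  #15 SA[15]=4  'fbdcdfecbadgccgdcdggfbg'
  #16 SA[16]=24  'fbg'
  #17 SA[17]=9  'fecbadgccgdcdggfbg'
  #18 SA[18]=0  'fffgfbdcdfecbadgccgdcdggfbg'
  #19 SA[19]=1  'ffgfbdcdfecbadgccgdcdggfbg'
  #20 SA[20]=2  'fgfbdcdfecbadgccgdcdggfbg'
  #21 SA[21]=26  'g'
  #22 SA[22]=15  'gccgdcdggfbg'
  #23 SA[23]=18  'gdcdggfbg'
  #24 SA[24]=3  'gfbdcdfecbadgccgdcdggfbg'
  #25 SA[25]=23  'gfbg'
  #26 SA[26]=22  'ggfbg'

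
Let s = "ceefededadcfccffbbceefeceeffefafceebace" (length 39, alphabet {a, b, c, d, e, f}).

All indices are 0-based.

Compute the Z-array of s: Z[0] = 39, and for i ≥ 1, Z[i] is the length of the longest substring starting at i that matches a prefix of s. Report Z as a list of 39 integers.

Z[0]=39
i=1: i≥r, start 0; Z[1]=0
i=2: i≥r, start 0; Z[2]=0
i=3: i≥r, start 0; Z[3]=0
i=4: i≥r, start 0; Z[4]=0
i=5: i≥r, start 0; Z[5]=0
i=6: i≥r, start 0; Z[6]=0
i=7: i≥r, start 0; Z[7]=0
i=8: i≥r, start 0; Z[8]=0
i=9: i≥r, start 0; Z[9]=0
i=10: i≥r, start 0; Z[10]=1 extend→box=[10,11)
i=11: i≥r, start 0; Z[11]=0
i=12: i≥r, start 0; Z[12]=1 extend→box=[12,13)
i=13: i≥r, start 0; Z[13]=1 extend→box=[13,14)
i=14: i≥r, start 0; Z[14]=0
i=15: i≥r, start 0; Z[15]=0
i=16: i≥r, start 0; Z[16]=0
i=17: i≥r, start 0; Z[17]=0
i=18: i≥r, start 0; Z[18]=5 extend→box=[18,23)
i=19: min(r-i=4, Z[1]=0)=0; Z[19]=0
i=20: min(r-i=3, Z[2]=0)=0; Z[20]=0
i=21: min(r-i=2, Z[3]=0)=0; Z[21]=0
i=22: min(r-i=1, Z[4]=0)=0; Z[22]=0
i=23: i≥r, start 0; Z[23]=4 extend→box=[23,27)
i=24: min(r-i=3, Z[1]=0)=0; Z[24]=0
i=25: min(r-i=2, Z[2]=0)=0; Z[25]=0
i=26: min(r-i=1, Z[3]=0)=0; Z[26]=0
i=27: i≥r, start 0; Z[27]=0
i=28: i≥r, start 0; Z[28]=0
i=29: i≥r, start 0; Z[29]=0
i=30: i≥r, start 0; Z[30]=0
i=31: i≥r, start 0; Z[31]=0
i=32: i≥r, start 0; Z[32]=3 extend→box=[32,35)
i=33: min(r-i=2, Z[1]=0)=0; Z[33]=0
i=34: min(r-i=1, Z[2]=0)=0; Z[34]=0
i=35: i≥r, start 0; Z[35]=0
i=36: i≥r, start 0; Z[36]=0
i=37: i≥r, start 0; Z[37]=2 extend→box=[37,39)
i=38: min(r-i=1, Z[1]=0)=0; Z[38]=0

[39, 0, 0, 0, 0, 0, 0, 0, 0, 0, 1, 0, 1, 1, 0, 0, 0, 0, 5, 0, 0, 0, 0, 4, 0, 0, 0, 0, 0, 0, 0, 0, 3, 0, 0, 0, 0, 2, 0]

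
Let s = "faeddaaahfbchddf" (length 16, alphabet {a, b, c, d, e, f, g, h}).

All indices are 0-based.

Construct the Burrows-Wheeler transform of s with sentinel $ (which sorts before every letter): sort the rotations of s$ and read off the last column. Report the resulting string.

rank  rotation           last
    0  $faeddaaahfbchddf  f
    1  aaahfbchddf$faedd  d
    2  aahfbchddf$faedda  a
    3  aeddaaahfbchddf$f  f
    4  ahfbchddf$faeddaa  a
    5  bchddf$faeddaaahf  f
    6  chddf$faeddaaahfb  b
    7  daaahfbchddf$faed  d
    8  ddaaahfbchddf$fae  e
    9  ddf$faeddaaahfbch  h
   10  df$faeddaaahfbchd  d
   11  eddaaahfbchddf$fa  a
   12  f$faeddaaahfbchdd  d
   13  faeddaaahfbchddf$  $
   14  fbchddf$faeddaaah  h
   15  hddf$faeddaaahfbc  c
   16  hfbchddf$faeddaaa  a

fdafafbdehdad$hca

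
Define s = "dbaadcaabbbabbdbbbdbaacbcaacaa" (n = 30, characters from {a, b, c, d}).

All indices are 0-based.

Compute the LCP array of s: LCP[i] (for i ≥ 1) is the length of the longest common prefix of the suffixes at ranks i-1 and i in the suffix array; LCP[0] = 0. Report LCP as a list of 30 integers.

sorted suffixes:
  #0 SA[0]=29  'a'
  #1 SA[1]=28  'aa'
  #2 SA[2]=6  'aabbbabbdbbbdbaacbcaacaa'
  #3 SA[3]=25  'aacaa'
  #4 SA[4]=20  'aacbcaacaa'
  #5 SA[5]=2  'aadcaabbbabbdbbbdbaacbcaacaa'
  #6 SA[6]=7  'abbbabbdbbbdbaacbcaacaa'
  #7 SA[7]=11  'abbdbbbdbaacbcaacaa'
  #8 SA[8]=26  'acaa'
  #9 SA[9]=21  'acbcaacaa'
  #10 SA[10]=3  'adcaabbbabbdbbbdbaacbcaacaa'
  #11 SA[11]=19  'baacbcaacaa'
  #12 SA[12]=1  'baadcaabbbabbdbbbdbaacbcaacaa'
  #13 SA[13]=10  'babbdbbbdbaacbcaacaa'
  #14 SA[14]=9  'bbabbdbbbdbaacbcaacaa'
  #15 SA[15]=8  'bbbabbdbbbdbaacbcaacaa'
  #16 SA[16]=15  'bbbdbaacbcaacaa'
  #17 SA[17]=16  'bbdbaacbcaacaa'
  #18 SA[18]=12  'bbdbbbdbaacbcaacaa'
  #19 SA[19]=23  'bcaacaa'
  #20 SA[20]=17  'bdbaacbcaacaa'
  #21 SA[21]=13  'bdbbbdbaacbcaacaa'
  #22 SA[22]=27  'caa'
  #23 SA[23]=5  'caabbbabbdbbbdbaacbcaacaa'
  #24 SA[24]=24  'caacaa'
  #25 SA[25]=22  'cbcaacaa'
  #26 SA[26]=18  'dbaacbcaacaa'
  #27 SA[27]=0  'dbaadcaabbbabbdbbbdbaacbcaacaa'
  #28 SA[28]=14  'dbbbdbaacbcaacaa'
  #29 SA[29]=4  'dcaabbbabbdbbbdbaacbcaacaa'

SA = [29, 28, 6, 25, 20, 2, 7, 11, 26, 21, 3, 19, 1, 10, 9, 8, 15, 16, 12, 23, 17, 13, 27, 5, 24, 22, 18, 0, 14, 4]
[i] adj suffixes → lcp
  [1] 29/28 → 1 ('a')
  [2] 28/6 → 2 ('aa')
  [3] 6/25 → 2 ('aa')
  [4] 25/20 → 3 ('aac')
  [5] 20/2 → 2 ('aa')
  [6] 2/7 → 1 ('a')
  [7] 7/11 → 3 ('abb')
  [8] 11/26 → 1 ('a')
  [9] 26/21 → 2 ('ac')
  [10] 21/3 → 1 ('a')
  [11] 3/19 → 0 ('')
  [12] 19/1 → 3 ('baa')
  [13] 1/10 → 2 ('ba')
  [14] 10/9 → 1 ('b')
  [15] 9/8 → 2 ('bb')
  [16] 8/15 → 3 ('bbb')
  [17] 15/16 → 2 ('bb')
  [18] 16/12 → 4 ('bbdb')
  [19] 12/23 → 1 ('b')
  [20] 23/17 → 1 ('b')
  [21] 17/13 → 3 ('bdb')
  [22] 13/27 → 0 ('')
  [23] 27/5 → 3 ('caa')
  [24] 5/24 → 3 ('caa')
  [25] 24/22 → 1 ('c')
  [26] 22/18 → 0 ('')
  [27] 18/0 → 4 ('dbaa')
  [28] 0/14 → 2 ('db')
  [29] 14/4 → 1 ('d')

[0, 1, 2, 2, 3, 2, 1, 3, 1, 2, 1, 0, 3, 2, 1, 2, 3, 2, 4, 1, 1, 3, 0, 3, 3, 1, 0, 4, 2, 1]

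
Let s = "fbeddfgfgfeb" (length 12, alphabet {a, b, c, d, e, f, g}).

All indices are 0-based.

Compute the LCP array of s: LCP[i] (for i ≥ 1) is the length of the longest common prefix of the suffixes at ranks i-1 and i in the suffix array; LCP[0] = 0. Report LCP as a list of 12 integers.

sorted suffixes:
  #0 SA[0]=11  'b'
  #1 SA[1]=1  'beddfgfgfeb'
  #2 SA[2]=3  'ddfgfgfeb'
  #3 SA[3]=4  'dfgfgfeb'
  #4 SA[4]=10  'eb'
  #5 SA[5]=2  'eddfgfgfeb'
  #6 SA[6]=0  'fbeddfgfgfeb'
  #7 SA[7]=9  'feb'
  #8 SA[8]=7  'fgfeb'
  #9 SA[9]=5  'fgfgfeb'
  #10 SA[10]=8  'gfeb'
  #11 SA[11]=6  'gfgfeb'

SA = [11, 1, 3, 4, 10, 2, 0, 9, 7, 5, 8, 6]
i: (SA[i-1],SA[i]) lcp shared
  1: (11,1) 1 'b'
  2: (1,3) 0 ''
  3: (3,4) 1 'd'
  4: (4,10) 0 ''
  5: (10,2) 1 'e'
  6: (2,0) 0 ''
  7: (0,9) 1 'f'
  8: (9,7) 1 'f'
  9: (7,5) 3 'fgf'
  10: (5,8) 0 ''
  11: (8,6) 2 'gf'

[0, 1, 0, 1, 0, 1, 0, 1, 1, 3, 0, 2]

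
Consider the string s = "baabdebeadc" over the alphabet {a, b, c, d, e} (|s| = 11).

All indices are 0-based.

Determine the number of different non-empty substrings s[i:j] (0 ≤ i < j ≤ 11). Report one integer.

rank→(start, suffix):
  0 → (1, 'aabdebeadc')
  1 → (2, 'abdebeadc')
  2 → (8, 'adc')
  3 → (0, 'baabdebeadc')
  4 → (3, 'bdebeadc')
  5 → (6, 'beadc')
  6 → (10, 'c')
  7 → (9, 'dc')
  8 → (4, 'debeadc')
  9 → (7, 'eadc')
  10 → (5, 'ebeadc')

SA = [1, 2, 8, 0, 3, 6, 10, 9, 4, 7, 5]
i: (SA[i-1],SA[i]) lcp shared
  1: (1,2) 1 'a'
  2: (2,8) 1 'a'
  3: (8,0) 0 ''
  4: (0,3) 1 'b'
  5: (3,6) 1 'b'
  6: (6,10) 0 ''
  7: (10,9) 0 ''
  8: (9,4) 1 'd'
  9: (4,7) 0 ''
  10: (7,5) 1 'e'

n(n+1)/2 = 11·12/2 = 66
Σ LCP = 0 + 1 + 1 + 0 + 1 + 1 + 0 + 0 + 1 + 0 + 1 = 6
distinct = 66 − 6 = 60

60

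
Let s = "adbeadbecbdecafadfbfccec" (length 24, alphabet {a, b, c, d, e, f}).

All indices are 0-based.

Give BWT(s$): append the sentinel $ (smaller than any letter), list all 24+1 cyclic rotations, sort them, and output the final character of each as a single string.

rank  rotation                   last
    0  $adbeadbecbdecafadfbfccec  c
    1  adbeadbecbdecafadfbfccec$  $
    2  adbecbdecafadfbfccec$adbe  e
    3  adfbfccec$adbeadbecbdecaf  f
    4  afadfbfccec$adbeadbecbdec  c
    5  bdecafadfbfccec$adbeadbec  c
    6  beadbecbdecafadfbfccec$ad  d
    7  becbdecafadfbfccec$adbead  d
    8  bfccec$adbeadbecbdecafadf  f
    9  c$adbeadbecbdecafadfbfcce  e
   10  cafadfbfccec$adbeadbecbde  e
   11  cbdecafadfbfccec$adbeadbe  e
   12  ccec$adbeadbecbdecafadfbf  f
   13  cec$adbeadbecbdecafadfbfc  c
   14  dbeadbecbdecafadfbfccec$a  a
   15  dbecbdecafadfbfccec$adbea  a
   16  decafadfbfccec$adbeadbecb  b
   17  dfbfccec$adbeadbecbdecafa  a
   18  eadbecbdecafadfbfccec$adb  b
   19  ec$adbeadbecbdecafadfbfcc  c
   20  ecafadfbfccec$adbeadbecbd  d
   21  ecbdecafadfbfccec$adbeadb  b
   22  fadfbfccec$adbeadbecbdeca  a
   23  fbfccec$adbeadbecbdecafad  d
   24  fccec$adbeadbecbdecafadfb  b

c$efccddfeeefcaababcdbadb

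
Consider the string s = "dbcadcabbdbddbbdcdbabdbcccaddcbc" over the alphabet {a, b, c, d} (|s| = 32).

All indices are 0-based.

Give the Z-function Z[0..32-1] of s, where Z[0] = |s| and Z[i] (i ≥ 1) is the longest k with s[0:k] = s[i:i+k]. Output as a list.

Z[0]=32
i=1: fresh scan; Z[1]=0
i=2: fresh scan; Z[2]=0
i=3: fresh scan; Z[3]=0
i=4: fresh scan; Z[4]=1 scan→box=[4,5)
i=5: fresh scan; Z[5]=0
i=6: fresh scan; Z[6]=0
i=7: fresh scan; Z[7]=0
i=8: fresh scan; Z[8]=0
i=9: fresh scan; Z[9]=2 scan→box=[9,11)
i=10: min(r-i=1, Z[1]=0)=0; Z[10]=0
i=11: fresh scan; Z[11]=1 scan→box=[11,12)
i=12: fresh scan; Z[12]=2 scan→box=[12,14)
i=13: min(r-i=1, Z[1]=0)=0; Z[13]=0
i=14: fresh scan; Z[14]=0
i=15: fresh scan; Z[15]=1 scan→box=[15,16)
i=16: fresh scan; Z[16]=0
i=17: fresh scan; Z[17]=2 scan→box=[17,19)
i=18: min(r-i=1, Z[1]=0)=0; Z[18]=0
i=19: fresh scan; Z[19]=0
i=20: fresh scan; Z[20]=0
i=21: fresh scan; Z[21]=3 scan→box=[21,24)
i=22: min(r-i=2, Z[1]=0)=0; Z[22]=0
i=23: min(r-i=1, Z[2]=0)=0; Z[23]=0
i=24: fresh scan; Z[24]=0
i=25: fresh scan; Z[25]=0
i=26: fresh scan; Z[26]=0
i=27: fresh scan; Z[27]=1 scan→box=[27,28)
i=28: fresh scan; Z[28]=1 scan→box=[28,29)
i=29: fresh scan; Z[29]=0
i=30: fresh scan; Z[30]=0
i=31: fresh scan; Z[31]=0

[32, 0, 0, 0, 1, 0, 0, 0, 0, 2, 0, 1, 2, 0, 0, 1, 0, 2, 0, 0, 0, 3, 0, 0, 0, 0, 0, 1, 1, 0, 0, 0]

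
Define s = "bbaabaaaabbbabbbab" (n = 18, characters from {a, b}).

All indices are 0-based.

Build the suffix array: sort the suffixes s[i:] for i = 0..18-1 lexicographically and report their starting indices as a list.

[5, 6, 2, 7, 16, 3, 12, 8, 17, 4, 1, 15, 11, 0, 14, 10, 13, 9]

sorted suffixes:
  #0 SA[0]=5  'aaaabbbabbbab'
  #1 SA[1]=6  'aaabbbabbbab'
  #2 SA[2]=2  'aabaaaabbbabbbab'
  #3 SA[3]=7  'aabbbabbbab'
  #4 SA[4]=16  'ab'
  #5 SA[5]=3  'abaaaabbbabbbab'
  #6 SA[6]=12  'abbbab'
  #7 SA[7]=8  'abbbabbbab'
  #8 SA[8]=17  'b'
  #9 SA[9]=4  'baaaabbbabbbab'
  #10 SA[10]=1  'baabaaaabbbabbbab'
  #11 SA[11]=15  'bab'
  #12 SA[12]=11  'babbbab'
  #13 SA[13]=0  'bbaabaaaabbbabbbab'
  #14 SA[14]=14  'bbab'
  #15 SA[15]=10  'bbabbbab'
  #16 SA[16]=13  'bbbab'
  #17 SA[17]=9  'bbbabbbab'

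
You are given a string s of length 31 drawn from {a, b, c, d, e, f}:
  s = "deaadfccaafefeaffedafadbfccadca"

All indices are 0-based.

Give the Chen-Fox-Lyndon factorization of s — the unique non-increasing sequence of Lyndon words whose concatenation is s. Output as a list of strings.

emit factor 1: 'de' (i=0, period=2)
emit factor 2: 'aadfccaafefeaffedafadbfccadc' (i=2, period=28)
emit factor 3: 'a' (i=30, period=1)

["de", "aadfccaafefeaffedafadbfccadc", "a"]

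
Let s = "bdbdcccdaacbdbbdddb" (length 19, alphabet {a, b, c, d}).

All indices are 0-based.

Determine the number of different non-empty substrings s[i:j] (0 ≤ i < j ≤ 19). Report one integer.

rank→(start, suffix):
  0 → (8, 'aacbdbbdddb')
  1 → (9, 'acbdbbdddb')
  2 → (18, 'b')
  3 → (13, 'bbdddb')
  4 → (11, 'bdbbdddb')
  5 → (0, 'bdbdcccdaacbdbbdddb')
  6 → (2, 'bdcccdaacbdbbdddb')
  7 → (14, 'bdddb')
  8 → (10, 'cbdbbdddb')
  9 → (4, 'cccdaacbdbbdddb')
  10 → (5, 'ccdaacbdbbdddb')
  11 → (6, 'cdaacbdbbdddb')
  12 → (7, 'daacbdbbdddb')
  13 → (17, 'db')
  14 → (12, 'dbbdddb')
  15 → (1, 'dbdcccdaacbdbbdddb')
  16 → (3, 'dcccdaacbdbbdddb')
  17 → (16, 'ddb')
  18 → (15, 'dddb')

SA = [8, 9, 18, 13, 11, 0, 2, 14, 10, 4, 5, 6, 7, 17, 12, 1, 3, 16, 15]
i: (SA[i-1],SA[i]) lcp shared
  1: (8,9) 1 'a'
  2: (9,18) 0 ''
  3: (18,13) 1 'b'
  4: (13,11) 1 'b'
  5: (11,0) 3 'bdb'
  6: (0,2) 2 'bd'
  7: (2,14) 2 'bd'
  8: (14,10) 0 ''
  9: (10,4) 1 'c'
  10: (4,5) 2 'cc'
  11: (5,6) 1 'c'
  12: (6,7) 0 ''
  13: (7,17) 1 'd'
  14: (17,12) 2 'db'
  15: (12,1) 2 'db'
  16: (1,3) 1 'd'
  17: (3,16) 1 'd'
  18: (16,15) 2 'dd'

n(n+1)/2 = 19·20/2 = 190
Σ LCP = 0 + 1 + 0 + 1 + 1 + 3 + 2 + 2 + 0 + 1 + 2 + 1 + 0 + 1 + 2 + 2 + 1 + 1 + 2 = 23
distinct = 190 − 23 = 167

167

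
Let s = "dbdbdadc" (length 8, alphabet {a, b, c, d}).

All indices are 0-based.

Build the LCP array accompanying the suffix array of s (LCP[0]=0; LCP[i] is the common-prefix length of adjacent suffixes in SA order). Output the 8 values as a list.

sorted suffixes:
  #0 SA[0]=5  'adc'
  #1 SA[1]=3  'bdadc'
  #2 SA[2]=1  'bdbdadc'
  #3 SA[3]=7  'c'
  #4 SA[4]=4  'dadc'
  #5 SA[5]=2  'dbdadc'
  #6 SA[6]=0  'dbdbdadc'
  #7 SA[7]=6  'dc'

SA = [5, 3, 1, 7, 4, 2, 0, 6]
[i] adj suffixes → lcp
  [1] 5/3 → 0 ('')
  [2] 3/1 → 2 ('bd')
  [3] 1/7 → 0 ('')
  [4] 7/4 → 0 ('')
  [5] 4/2 → 1 ('d')
  [6] 2/0 → 3 ('dbd')
  [7] 0/6 → 1 ('d')

[0, 0, 2, 0, 0, 1, 3, 1]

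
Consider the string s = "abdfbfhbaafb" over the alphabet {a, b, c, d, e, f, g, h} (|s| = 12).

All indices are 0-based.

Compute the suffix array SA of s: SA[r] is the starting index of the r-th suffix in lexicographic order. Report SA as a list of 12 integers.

[8, 0, 9, 11, 7, 1, 4, 2, 10, 3, 5, 6]

rank | idx | suffix
   0 |   8 | aafb
   1 |   0 | abdfbfhbaafb
   2 |   9 | afb
   3 |  11 | b
   4 |   7 | baafb
   5 |   1 | bdfbfhbaafb
   6 |   4 | bfhbaafb
   7 |   2 | dfbfhbaafb
   8 |  10 | fb
   9 |   3 | fbfhbaafb
  10 |   5 | fhbaafb
  11 |   6 | hbaafb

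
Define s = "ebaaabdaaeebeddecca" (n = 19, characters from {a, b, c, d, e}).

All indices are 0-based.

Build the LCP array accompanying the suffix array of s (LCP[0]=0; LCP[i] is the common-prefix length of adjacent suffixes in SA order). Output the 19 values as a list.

sorted suffixes:
  #0 SA[0]=18  'a'
  #1 SA[1]=2  'aaabdaaeebeddecca'
  #2 SA[2]=3  'aabdaaeebeddecca'
  #3 SA[3]=7  'aaeebeddecca'
  #4 SA[4]=4  'abdaaeebeddecca'
  #5 SA[5]=8  'aeebeddecca'
  #6 SA[6]=1  'baaabdaaeebeddecca'
  #7 SA[7]=5  'bdaaeebeddecca'
  #8 SA[8]=11  'beddecca'
  #9 SA[9]=17  'ca'
  #10 SA[10]=16  'cca'
  #11 SA[11]=6  'daaeebeddecca'
  #12 SA[12]=13  'ddecca'
  #13 SA[13]=14  'decca'
  #14 SA[14]=0  'ebaaabdaaeebeddecca'
  #15 SA[15]=10  'ebeddecca'
  #16 SA[16]=15  'ecca'
  #17 SA[17]=12  'eddecca'
  #18 SA[18]=9  'eebeddecca'

SA = [18, 2, 3, 7, 4, 8, 1, 5, 11, 17, 16, 6, 13, 14, 0, 10, 15, 12, 9]
[i] adj suffixes → lcp
  [1] 18/2 → 1 ('a')
  [2] 2/3 → 2 ('aa')
  [3] 3/7 → 2 ('aa')
  [4] 7/4 → 1 ('a')
  [5] 4/8 → 1 ('a')
  [6] 8/1 → 0 ('')
  [7] 1/5 → 1 ('b')
  [8] 5/11 → 1 ('b')
  [9] 11/17 → 0 ('')
  [10] 17/16 → 1 ('c')
  [11] 16/6 → 0 ('')
  [12] 6/13 → 1 ('d')
  [13] 13/14 → 1 ('d')
  [14] 14/0 → 0 ('')
  [15] 0/10 → 2 ('eb')
  [16] 10/15 → 1 ('e')
  [17] 15/12 → 1 ('e')
  [18] 12/9 → 1 ('e')

[0, 1, 2, 2, 1, 1, 0, 1, 1, 0, 1, 0, 1, 1, 0, 2, 1, 1, 1]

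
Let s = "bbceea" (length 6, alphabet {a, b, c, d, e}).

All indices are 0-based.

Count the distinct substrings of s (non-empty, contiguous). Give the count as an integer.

19

sorted suffixes:
  #0 SA[0]=5  'a'
  #1 SA[1]=0  'bbceea'
  #2 SA[2]=1  'bceea'
  #3 SA[3]=2  'ceea'
  #4 SA[4]=4  'ea'
  #5 SA[5]=3  'eea'

SA = [5, 0, 1, 2, 4, 3]
[i] adj suffixes → lcp
  [1] 5/0 → 0 ('')
  [2] 0/1 → 1 ('b')
  [3] 1/2 → 0 ('')
  [4] 2/4 → 0 ('')
  [5] 4/3 → 1 ('e')

n(n+1)/2 = 6·7/2 = 21
Σ LCP = 0 + 0 + 1 + 0 + 0 + 1 = 2
distinct = 21 − 2 = 19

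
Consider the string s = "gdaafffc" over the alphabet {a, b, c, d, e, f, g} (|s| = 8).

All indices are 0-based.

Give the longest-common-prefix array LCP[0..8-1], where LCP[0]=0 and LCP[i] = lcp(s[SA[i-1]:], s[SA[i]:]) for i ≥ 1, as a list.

rank | idx | suffix
   0 |   2 | aafffc
   1 |   3 | afffc
   2 |   7 | c
   3 |   1 | daafffc
   4 |   6 | fc
   5 |   5 | ffc
   6 |   4 | fffc
   7 |   0 | gdaafffc

SA = [2, 3, 7, 1, 6, 5, 4, 0]
i: (SA[i-1],SA[i]) lcp shared
  1: (2,3) 1 'a'
  2: (3,7) 0 ''
  3: (7,1) 0 ''
  4: (1,6) 0 ''
  5: (6,5) 1 'f'
  6: (5,4) 2 'ff'
  7: (4,0) 0 ''

[0, 1, 0, 0, 0, 1, 2, 0]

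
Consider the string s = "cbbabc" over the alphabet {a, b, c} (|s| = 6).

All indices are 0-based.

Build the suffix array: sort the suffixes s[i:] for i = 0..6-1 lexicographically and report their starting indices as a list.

[3, 2, 1, 4, 5, 0]

rank→(start, suffix):
  0 → (3, 'abc')
  1 → (2, 'babc')
  2 → (1, 'bbabc')
  3 → (4, 'bc')
  4 → (5, 'c')
  5 → (0, 'cbbabc')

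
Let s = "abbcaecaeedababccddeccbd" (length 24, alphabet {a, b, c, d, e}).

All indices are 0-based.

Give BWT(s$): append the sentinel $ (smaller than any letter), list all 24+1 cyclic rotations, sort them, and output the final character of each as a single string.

rank  rotation                   last
    0  $abbcaecaeedababccddeccbd  d
    1  ababccddeccbd$abbcaecaeed  d
    2  abbcaecaeedababccddeccbd$  $
    3  abccddeccbd$abbcaecaeedab  b
    4  aecaeedababccddeccbd$abbc  c
    5  aeedababccddeccbd$abbcaec  c
    6  babccddeccbd$abbcaecaeeda  a
    7  bbcaecaeedababccddeccbd$a  a
    8  bcaecaeedababccddeccbd$ab  b
    9  bccddeccbd$abbcaecaeedaba  a
   10  bd$abbcaecaeedababccddecc  c
   11  caecaeedababccddeccbd$abb  b
   12  caeedababccddeccbd$abbcae  e
   13  cbd$abbcaecaeedababccddec  c
   14  ccbd$abbcaecaeedababccdde  e
   15  ccddeccbd$abbcaecaeedabab  b
   16  cddeccbd$abbcaecaeedababc  c
   17  d$abbcaecaeedababccddeccb  b
   18  dababccddeccbd$abbcaecaee  e
   19  ddeccbd$abbcaecaeedababcc  c
   20  deccbd$abbcaecaeedababccd  d
   21  ecaeedababccddeccbd$abbca  a
   22  eccbd$abbcaecaeedababccdd  d
   23  edababccddeccbd$abbcaecae  e
   24  eedababccddeccbd$abbcaeca  a

dd$bccaabacbecebcbecdadea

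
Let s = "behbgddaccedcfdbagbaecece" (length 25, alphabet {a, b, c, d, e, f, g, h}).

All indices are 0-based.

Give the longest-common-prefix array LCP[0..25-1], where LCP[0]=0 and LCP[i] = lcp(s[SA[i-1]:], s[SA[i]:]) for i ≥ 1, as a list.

rank | idx | suffix
   0 |   7 | accedcfdbagbaecece
   1 |  19 | aecece
   2 |  16 | agbaecece
   3 |  18 | baecece
   4 |  15 | bagbaecece
   5 |   0 | behbgddaccedcfdbagbaecece
   6 |   3 | bgddaccedcfdbagbaecece
   7 |   8 | ccedcfdbagbaecece
   8 |  23 | ce
   9 |  21 | cece
  10 |   9 | cedcfdbagbaecece
  11 |  12 | cfdbagbaecece
  12 |   6 | daccedcfdbagbaecece
  13 |  14 | dbagbaecece
  14 |  11 | dcfdbagbaecece
  15 |   5 | ddaccedcfdbagbaecece
  16 |  24 | e
  17 |  22 | ece
  18 |  20 | ecece
  19 |  10 | edcfdbagbaecece
  20 |   1 | ehbgddaccedcfdbagbaecece
  21 |  13 | fdbagbaecece
  22 |  17 | gbaecece
  23 |   4 | gddaccedcfdbagbaecece
  24 |   2 | hbgddaccedcfdbagbaecece

SA = [7, 19, 16, 18, 15, 0, 3, 8, 23, 21, 9, 12, 6, 14, 11, 5, 24, 22, 20, 10, 1, 13, 17, 4, 2]
rank  pair      lcp
   1  s[7:],s[19:]  1  'a'
   2  s[19:],s[16:]  1  'a'
   3  s[16:],s[18:]  0  ''
   4  s[18:],s[15:]  2  'ba'
   5  s[15:],s[0:]  1  'b'
   6  s[0:],s[3:]  1  'b'
   7  s[3:],s[8:]  0  ''
   8  s[8:],s[23:]  1  'c'
   9  s[23:],s[21:]  2  'ce'
  10  s[21:],s[9:]  2  'ce'
  11  s[9:],s[12:]  1  'c'
  12  s[12:],s[6:]  0  ''
  13  s[6:],s[14:]  1  'd'
  14  s[14:],s[11:]  1  'd'
  15  s[11:],s[5:]  1  'd'
  16  s[5:],s[24:]  0  ''
  17  s[24:],s[22:]  1  'e'
  18  s[22:],s[20:]  3  'ece'
  19  s[20:],s[10:]  1  'e'
  20  s[10:],s[1:]  1  'e'
  21  s[1:],s[13:]  0  ''
  22  s[13:],s[17:]  0  ''
  23  s[17:],s[4:]  1  'g'
  24  s[4:],s[2:]  0  ''

[0, 1, 1, 0, 2, 1, 1, 0, 1, 2, 2, 1, 0, 1, 1, 1, 0, 1, 3, 1, 1, 0, 0, 1, 0]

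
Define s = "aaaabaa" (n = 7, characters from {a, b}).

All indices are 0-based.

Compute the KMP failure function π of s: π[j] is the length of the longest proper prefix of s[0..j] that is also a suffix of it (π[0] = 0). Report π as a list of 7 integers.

π[0] = 0
j=1 s[j]='a': π[1]=1 (border 'a')
j=2 s[j]='a': π[2]=2 (border 'aa')
j=3 s[j]='a': π[3]=3 (border 'aaa')
j=4 s[j]='b': k: 3→2→1→0; π[4]=0 (border '')
j=5 s[j]='a': π[5]=1 (border 'a')
j=6 s[j]='a': π[6]=2 (border 'aa')

[0, 1, 2, 3, 0, 1, 2]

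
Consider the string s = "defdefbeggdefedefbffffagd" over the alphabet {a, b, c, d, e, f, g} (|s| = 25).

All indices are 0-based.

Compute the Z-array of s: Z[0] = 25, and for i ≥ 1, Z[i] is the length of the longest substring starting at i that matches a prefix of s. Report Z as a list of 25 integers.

Z[0]=25
i=1: fresh scan; Z[1]=0
i=2: fresh scan; Z[2]=0
i=3: fresh scan; Z[3]=3 scan→box=[3,6)
i=4: min(r-i=2, Z[1]=0)=0; Z[4]=0
i=5: min(r-i=1, Z[2]=0)=0; Z[5]=0
i=6: fresh scan; Z[6]=0
i=7: fresh scan; Z[7]=0
i=8: fresh scan; Z[8]=0
i=9: fresh scan; Z[9]=0
i=10: fresh scan; Z[10]=3 scan→box=[10,13)
i=11: min(r-i=2, Z[1]=0)=0; Z[11]=0
i=12: min(r-i=1, Z[2]=0)=0; Z[12]=0
i=13: fresh scan; Z[13]=0
i=14: fresh scan; Z[14]=3 scan→box=[14,17)
i=15: min(r-i=2, Z[1]=0)=0; Z[15]=0
i=16: min(r-i=1, Z[2]=0)=0; Z[16]=0
i=17: fresh scan; Z[17]=0
i=18: fresh scan; Z[18]=0
i=19: fresh scan; Z[19]=0
i=20: fresh scan; Z[20]=0
i=21: fresh scan; Z[21]=0
i=22: fresh scan; Z[22]=0
i=23: fresh scan; Z[23]=0
i=24: fresh scan; Z[24]=1 scan→box=[24,25)

[25, 0, 0, 3, 0, 0, 0, 0, 0, 0, 3, 0, 0, 0, 3, 0, 0, 0, 0, 0, 0, 0, 0, 0, 1]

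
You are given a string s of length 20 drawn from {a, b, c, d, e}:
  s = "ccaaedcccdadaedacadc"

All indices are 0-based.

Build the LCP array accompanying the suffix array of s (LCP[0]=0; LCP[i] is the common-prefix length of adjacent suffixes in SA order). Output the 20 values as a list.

[0, 1, 1, 2, 1, 3, 0, 1, 2, 1, 2, 2, 1, 0, 2, 2, 1, 2, 0, 2]

rank | idx | suffix
   0 |   2 | aaedcccdadaedacadc
   1 |  15 | acadc
   2 |  10 | adaedacadc
   3 |  17 | adc
   4 |  12 | aedacadc
   5 |   3 | aedcccdadaedacadc
   6 |  19 | c
   7 |   1 | caaedcccdadaedacadc
   8 |  16 | cadc
   9 |   0 | ccaaedcccdadaedacadc
  10 |   6 | cccdadaedacadc
  11 |   7 | ccdadaedacadc
  12 |   8 | cdadaedacadc
  13 |  14 | dacadc
  14 |   9 | dadaedacadc
  15 |  11 | daedacadc
  16 |  18 | dc
  17 |   5 | dcccdadaedacadc
  18 |  13 | edacadc
  19 |   4 | edcccdadaedacadc

SA = [2, 15, 10, 17, 12, 3, 19, 1, 16, 0, 6, 7, 8, 14, 9, 11, 18, 5, 13, 4]
rank  pair      lcp
   1  s[2:],s[15:]  1  'a'
   2  s[15:],s[10:]  1  'a'
   3  s[10:],s[17:]  2  'ad'
   4  s[17:],s[12:]  1  'a'
   5  s[12:],s[3:]  3  'aed'
   6  s[3:],s[19:]  0  ''
   7  s[19:],s[1:]  1  'c'
   8  s[1:],s[16:]  2  'ca'
   9  s[16:],s[0:]  1  'c'
  10  s[0:],s[6:]  2  'cc'
  11  s[6:],s[7:]  2  'cc'
  12  s[7:],s[8:]  1  'c'
  13  s[8:],s[14:]  0  ''
  14  s[14:],s[9:]  2  'da'
  15  s[9:],s[11:]  2  'da'
  16  s[11:],s[18:]  1  'd'
  17  s[18:],s[5:]  2  'dc'
  18  s[5:],s[13:]  0  ''
  19  s[13:],s[4:]  2  'ed'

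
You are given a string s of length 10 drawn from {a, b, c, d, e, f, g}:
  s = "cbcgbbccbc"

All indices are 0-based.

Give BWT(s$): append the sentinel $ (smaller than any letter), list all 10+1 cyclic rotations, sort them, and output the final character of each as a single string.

rank  rotation     last
    0  $cbcgbbccbc  c
    1  bbccbc$cbcg  g
    2  bc$cbcgbbcc  c
    3  bccbc$cbcgb  b
    4  bcgbbccbc$c  c
    5  c$cbcgbbccb  b
    6  cbc$cbcgbbc  c
    7  cbcgbbccbc$  $
    8  ccbc$cbcgbb  b
    9  cgbbccbc$cb  b
   10  gbbccbc$cbc  c

cgcbcbc$bbc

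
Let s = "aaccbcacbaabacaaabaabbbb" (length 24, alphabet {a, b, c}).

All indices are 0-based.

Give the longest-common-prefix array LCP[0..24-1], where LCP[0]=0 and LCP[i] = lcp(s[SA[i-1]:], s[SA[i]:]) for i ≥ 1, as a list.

[0, 2, 4, 3, 2, 1, 3, 2, 1, 2, 2, 0, 1, 4, 2, 1, 2, 3, 1, 0, 2, 1, 2, 1]

rank | idx | suffix
   0 |  14 | aaabaabbbb
   1 |  15 | aabaabbbb
   2 |   9 | aabacaaabaabbbb
   3 |  18 | aabbbb
   4 |   0 | aaccbcacbaabacaaabaabbbb
   5 |  16 | abaabbbb
   6 |  10 | abacaaabaabbbb
   7 |  19 | abbbb
   8 |  12 | acaaabaabbbb
   9 |   6 | acbaabacaaabaabbbb
  10 |   1 | accbcacbaabacaaabaabbbb
  11 |  23 | b
  12 |   8 | baabacaaabaabbbb
  13 |  17 | baabbbb
  14 |  11 | bacaaabaabbbb
  15 |  22 | bb
  16 |  21 | bbb
  17 |  20 | bbbb
  18 |   4 | bcacbaabacaaabaabbbb
  19 |  13 | caaabaabbbb
  20 |   5 | cacbaabacaaabaabbbb
  21 |   7 | cbaabacaaabaabbbb
  22 |   3 | cbcacbaabacaaabaabbbb
  23 |   2 | ccbcacbaabacaaabaabbbb

SA = [14, 15, 9, 18, 0, 16, 10, 19, 12, 6, 1, 23, 8, 17, 11, 22, 21, 20, 4, 13, 5, 7, 3, 2]
rank  pair      lcp
   1  s[14:],s[15:]  2  'aa'
   2  s[15:],s[9:]  4  'aaba'
   3  s[9:],s[18:]  3  'aab'
   4  s[18:],s[0:]  2  'aa'
   5  s[0:],s[16:]  1  'a'
   6  s[16:],s[10:]  3  'aba'
   7  s[10:],s[19:]  2  'ab'
   8  s[19:],s[12:]  1  'a'
   9  s[12:],s[6:]  2  'ac'
  10  s[6:],s[1:]  2  'ac'
  11  s[1:],s[23:]  0  ''
  12  s[23:],s[8:]  1  'b'
  13  s[8:],s[17:]  4  'baab'
  14  s[17:],s[11:]  2  'ba'
  15  s[11:],s[22:]  1  'b'
  16  s[22:],s[21:]  2  'bb'
  17  s[21:],s[20:]  3  'bbb'
  18  s[20:],s[4:]  1  'b'
  19  s[4:],s[13:]  0  ''
  20  s[13:],s[5:]  2  'ca'
  21  s[5:],s[7:]  1  'c'
  22  s[7:],s[3:]  2  'cb'
  23  s[3:],s[2:]  1  'c'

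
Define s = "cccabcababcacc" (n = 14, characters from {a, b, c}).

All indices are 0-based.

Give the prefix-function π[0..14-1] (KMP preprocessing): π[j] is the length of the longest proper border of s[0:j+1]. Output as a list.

π[0] = 0
j=1 s[j]='c': π[1]=1 (border 'c')
j=2 s[j]='c': π[2]=2 (border 'cc')
j=3 s[j]='a': k: 2→1→0; π[3]=0 (border '')
j=4 s[j]='b': π[4]=0 (border '')
j=5 s[j]='c': π[5]=1 (border 'c')
j=6 s[j]='a': k: 1→0; π[6]=0 (border '')
j=7 s[j]='b': π[7]=0 (border '')
j=8 s[j]='a': π[8]=0 (border '')
j=9 s[j]='b': π[9]=0 (border '')
j=10 s[j]='c': π[10]=1 (border 'c')
j=11 s[j]='a': k: 1→0; π[11]=0 (border '')
j=12 s[j]='c': π[12]=1 (border 'c')
j=13 s[j]='c': π[13]=2 (border 'cc')

[0, 1, 2, 0, 0, 1, 0, 0, 0, 0, 1, 0, 1, 2]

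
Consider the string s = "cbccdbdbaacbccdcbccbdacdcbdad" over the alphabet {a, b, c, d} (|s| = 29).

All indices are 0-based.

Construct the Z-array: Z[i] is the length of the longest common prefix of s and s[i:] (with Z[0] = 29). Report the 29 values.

[29, 0, 1, 1, 0, 0, 0, 0, 0, 0, 5, 0, 1, 1, 0, 4, 0, 1, 2, 0, 0, 0, 1, 0, 2, 0, 0, 0, 0]

Z[0]=29
i=1: fresh scan; Z[1]=0
i=2: fresh scan; Z[2]=1 grow→box=[2,3)
i=3: fresh scan; Z[3]=1 grow→box=[3,4)
i=4: fresh scan; Z[4]=0
i=5: fresh scan; Z[5]=0
i=6: fresh scan; Z[6]=0
i=7: fresh scan; Z[7]=0
i=8: fresh scan; Z[8]=0
i=9: fresh scan; Z[9]=0
i=10: fresh scan; Z[10]=5 grow→box=[10,15)
i=11: min(r-i=4, Z[1]=0)=0; Z[11]=0
i=12: min(r-i=3, Z[2]=1)=1; Z[12]=1
i=13: min(r-i=2, Z[3]=1)=1; Z[13]=1
i=14: min(r-i=1, Z[4]=0)=0; Z[14]=0
i=15: fresh scan; Z[15]=4 grow→box=[15,19)
i=16: min(r-i=3, Z[1]=0)=0; Z[16]=0
i=17: min(r-i=2, Z[2]=1)=1; Z[17]=1
i=18: min(r-i=1, Z[3]=1)=1; Z[18]=2 grow→box=[18,20)
i=19: min(r-i=1, Z[1]=0)=0; Z[19]=0
i=20: fresh scan; Z[20]=0
i=21: fresh scan; Z[21]=0
i=22: fresh scan; Z[22]=1 grow→box=[22,23)
i=23: fresh scan; Z[23]=0
i=24: fresh scan; Z[24]=2 grow→box=[24,26)
i=25: min(r-i=1, Z[1]=0)=0; Z[25]=0
i=26: fresh scan; Z[26]=0
i=27: fresh scan; Z[27]=0
i=28: fresh scan; Z[28]=0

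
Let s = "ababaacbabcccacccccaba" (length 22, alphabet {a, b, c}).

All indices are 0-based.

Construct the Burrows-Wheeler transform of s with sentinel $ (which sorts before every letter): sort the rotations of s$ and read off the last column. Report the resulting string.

rank  rotation                 last
    0  $ababaacbabcccacccccaba  a
    1  a$ababaacbabcccacccccab  b
    2  aacbabcccacccccaba$abab  b
    3  aba$ababaacbabcccaccccc  c
    4  abaacbabcccacccccaba$ab  b
    5  ababaacbabcccacccccaba$  $
    6  abcccacccccaba$ababaacb  b
    7  acbabcccacccccaba$ababa  a
    8  acccccaba$ababaacbabccc  c
    9  ba$ababaacbabcccaccccca  a
   10  baacbabcccacccccaba$aba  a
   11  babaacbabcccacccccaba$a  a
   12  babcccacccccaba$ababaac  c
   13  bcccacccccaba$ababaacba  a
   14  caba$ababaacbabcccacccc  c
   15  cacccccaba$ababaacbabcc  c
   16  cbabcccacccccaba$ababaa  a
   17  ccaba$ababaacbabcccaccc  c
   18  ccacccccaba$ababaacbabc  c
   19  cccaba$ababaacbabcccacc  c
   20  cccacccccaba$ababaacbab  b
   21  ccccaba$ababaacbabcccac  c
   22  cccccaba$ababaacbabccca  a

abbcb$bacaaacaccacccbca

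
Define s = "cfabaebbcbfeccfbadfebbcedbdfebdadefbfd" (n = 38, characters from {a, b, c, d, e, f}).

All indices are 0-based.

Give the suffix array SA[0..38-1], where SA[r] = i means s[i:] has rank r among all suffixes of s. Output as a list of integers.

[2, 31, 16, 4, 15, 3, 6, 20, 7, 21, 29, 25, 35, 9, 8, 12, 22, 0, 13, 37, 30, 24, 32, 17, 26, 5, 19, 28, 11, 23, 33, 1, 14, 34, 36, 18, 27, 10]

rank | idx | suffix
   0 |   2 | abaebbcbfeccfbadfebbcedbdfebdadefbfd
   1 |  31 | adefbfd
   2 |  16 | adfebbcedbdfebdadefbfd
   3 |   4 | aebbcbfeccfbadfebbcedbdfebdadefbfd
   4 |  15 | badfebbcedbdfebdadefbfd
   5 |   3 | baebbcbfeccfbadfebbcedbdfebdadefbfd
   6 |   6 | bbcbfeccfbadfebbcedbdfebdadefbfd
   7 |  20 | bbcedbdfebdadefbfd
   8 |   7 | bcbfeccfbadfebbcedbdfebdadefbfd
   9 |  21 | bcedbdfebdadefbfd
  10 |  29 | bdadefbfd
  11 |  25 | bdfebdadefbfd
  12 |  35 | bfd
  13 |   9 | bfeccfbadfebbcedbdfebdadefbfd
  14 |   8 | cbfeccfbadfebbcedbdfebdadefbfd
  15 |  12 | ccfbadfebbcedbdfebdadefbfd
  16 |  22 | cedbdfebdadefbfd
  17 |   0 | cfabaebbcbfeccfbadfebbcedbdfebdadefbfd
  18 |  13 | cfbadfebbcedbdfebdadefbfd
  19 |  37 | d
  20 |  30 | dadefbfd
  21 |  24 | dbdfebdadefbfd
  22 |  32 | defbfd
  23 |  17 | dfebbcedbdfebdadefbfd
  24 |  26 | dfebdadefbfd
  25 |   5 | ebbcbfeccfbadfebbcedbdfebdadefbfd
  26 |  19 | ebbcedbdfebdadefbfd
  27 |  28 | ebdadefbfd
  28 |  11 | eccfbadfebbcedbdfebdadefbfd
  29 |  23 | edbdfebdadefbfd
  30 |  33 | efbfd
  31 |   1 | fabaebbcbfeccfbadfebbcedbdfebdadefbfd
  32 |  14 | fbadfebbcedbdfebdadefbfd
  33 |  34 | fbfd
  34 |  36 | fd
  35 |  18 | febbcedbdfebdadefbfd
  36 |  27 | febdadefbfd
  37 |  10 | feccfbadfebbcedbdfebdadefbfd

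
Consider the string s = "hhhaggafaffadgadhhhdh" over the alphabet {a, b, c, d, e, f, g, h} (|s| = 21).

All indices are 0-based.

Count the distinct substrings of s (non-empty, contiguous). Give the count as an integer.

rank→(start, suffix):
  0 → (11, 'adgadhhhdh')
  1 → (14, 'adhhhdh')
  2 → (6, 'afaffadgadhhhdh')
  3 → (8, 'affadgadhhhdh')
  4 → (3, 'aggafaffadgadhhhdh')
  5 → (12, 'dgadhhhdh')
  6 → (19, 'dh')
  7 → (15, 'dhhhdh')
  8 → (10, 'fadgadhhhdh')
  9 → (7, 'faffadgadhhhdh')
  10 → (9, 'ffadgadhhhdh')
  11 → (13, 'gadhhhdh')
  12 → (5, 'gafaffadgadhhhdh')
  13 → (4, 'ggafaffadgadhhhdh')
  14 → (20, 'h')
  15 → (2, 'haggafaffadgadhhhdh')
  16 → (18, 'hdh')
  17 → (1, 'hhaggafaffadgadhhhdh')
  18 → (17, 'hhdh')
  19 → (0, 'hhhaggafaffadgadhhhdh')
  20 → (16, 'hhhdh')

SA = [11, 14, 6, 8, 3, 12, 19, 15, 10, 7, 9, 13, 5, 4, 20, 2, 18, 1, 17, 0, 16]
i: (SA[i-1],SA[i]) lcp shared
  1: (11,14) 2 'ad'
  2: (14,6) 1 'a'
  3: (6,8) 2 'af'
  4: (8,3) 1 'a'
  5: (3,12) 0 ''
  6: (12,19) 1 'd'
  7: (19,15) 2 'dh'
  8: (15,10) 0 ''
  9: (10,7) 2 'fa'
  10: (7,9) 1 'f'
  11: (9,13) 0 ''
  12: (13,5) 2 'ga'
  13: (5,4) 1 'g'
  14: (4,20) 0 ''
  15: (20,2) 1 'h'
  16: (2,18) 1 'h'
  17: (18,1) 1 'h'
  18: (1,17) 2 'hh'
  19: (17,0) 2 'hh'
  20: (0,16) 3 'hhh'

n(n+1)/2 = 21·22/2 = 231
Σ LCP = 0 + 2 + 1 + 2 + 1 + 0 + 1 + 2 + 0 + 2 + 1 + 0 + 2 + 1 + 0 + 1 + 1 + 1 + 2 + 2 + 3 = 25
distinct = 231 − 25 = 206

206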